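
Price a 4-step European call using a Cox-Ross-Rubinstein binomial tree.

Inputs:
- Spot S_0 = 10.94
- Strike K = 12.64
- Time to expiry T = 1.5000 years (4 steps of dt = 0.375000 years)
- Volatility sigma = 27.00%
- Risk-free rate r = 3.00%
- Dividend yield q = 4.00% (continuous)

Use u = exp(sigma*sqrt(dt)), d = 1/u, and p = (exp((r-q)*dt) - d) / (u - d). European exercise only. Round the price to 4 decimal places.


Answer: Price = V(0,0) = 0.8179

Derivation:
dt = T/N = 0.375000
u = exp(sigma*sqrt(dt)) = 1.179795; d = 1/u = 0.847605
p = (exp((r-q)*dt) - d) / (u - d) = 0.447491
Discount per step: exp(-r*dt) = 0.988813
Stock lattice S(k, i) with i counting down-moves:
  k=0: S(0,0) = 10.9400
  k=1: S(1,0) = 12.9070; S(1,1) = 9.2728
  k=2: S(2,0) = 15.2276; S(2,1) = 10.9400; S(2,2) = 7.8597
  k=3: S(3,0) = 17.9654; S(3,1) = 12.9070; S(3,2) = 9.2728; S(3,3) = 6.6619
  k=4: S(4,0) = 21.1955; S(4,1) = 15.2276; S(4,2) = 10.9400; S(4,3) = 7.8597; S(4,4) = 5.6467
Terminal payoffs V(N, i) = max(S_T - K, 0):
  V(4,0) = 8.555482; V(4,1) = 2.587560; V(4,2) = 0.000000; V(4,3) = 0.000000; V(4,4) = 0.000000
Backward induction: V(k, i) = exp(-r*dt) * [p * V(k+1, i) + (1-p) * V(k+1, i+1)].
  V(3,0) = exp(-r*dt) * [p*8.555482 + (1-p)*2.587560] = 5.199329
  V(3,1) = exp(-r*dt) * [p*2.587560 + (1-p)*0.000000] = 1.144957
  V(3,2) = exp(-r*dt) * [p*0.000000 + (1-p)*0.000000] = 0.000000
  V(3,3) = exp(-r*dt) * [p*0.000000 + (1-p)*0.000000] = 0.000000
  V(2,0) = exp(-r*dt) * [p*5.199329 + (1-p)*1.144957] = 2.926148
  V(2,1) = exp(-r*dt) * [p*1.144957 + (1-p)*0.000000] = 0.506626
  V(2,2) = exp(-r*dt) * [p*0.000000 + (1-p)*0.000000] = 0.000000
  V(1,0) = exp(-r*dt) * [p*2.926148 + (1-p)*0.506626] = 1.571561
  V(1,1) = exp(-r*dt) * [p*0.506626 + (1-p)*0.000000] = 0.224175
  V(0,0) = exp(-r*dt) * [p*1.571561 + (1-p)*0.224175] = 0.817865


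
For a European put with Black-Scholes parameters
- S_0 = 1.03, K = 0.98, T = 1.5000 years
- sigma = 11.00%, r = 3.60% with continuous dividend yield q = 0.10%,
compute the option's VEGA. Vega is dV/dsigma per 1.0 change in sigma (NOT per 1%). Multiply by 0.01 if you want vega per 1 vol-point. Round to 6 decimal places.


d1 = 0.8264170853; d2 = 0.6916951495
phi(d1) = 0.2835345957; exp(-qT) = 0.9985011244; exp(-rT) = 0.9474321065
Vega = S * exp(-qT) * phi(d1) * sqrt(T) = 1.0300 * 0.9985011244 * 0.2835345957 * 1.2247448714 = 0.357139

Answer: Vega = 0.357139


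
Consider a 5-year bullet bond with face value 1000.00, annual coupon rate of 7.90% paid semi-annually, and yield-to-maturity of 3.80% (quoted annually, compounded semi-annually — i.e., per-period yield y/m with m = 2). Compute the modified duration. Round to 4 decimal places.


Coupon per period c = face * coupon_rate / m = 39.500000
Periods per year m = 2; per-period yield y/m = 0.019000
Number of cashflows N = 10
Cashflows (t years, CF_t, discount factor 1/(1+y/m)^(m*t), PV):
  t = 0.5000: CF_t = 39.500000, DF = 0.981354, PV = 38.763494
  t = 1.0000: CF_t = 39.500000, DF = 0.963056, PV = 38.040720
  t = 1.5000: CF_t = 39.500000, DF = 0.945099, PV = 37.331423
  t = 2.0000: CF_t = 39.500000, DF = 0.927477, PV = 36.635351
  t = 2.5000: CF_t = 39.500000, DF = 0.910184, PV = 35.952258
  t = 3.0000: CF_t = 39.500000, DF = 0.893213, PV = 35.281902
  t = 3.5000: CF_t = 39.500000, DF = 0.876558, PV = 34.624045
  t = 4.0000: CF_t = 39.500000, DF = 0.860214, PV = 33.978455
  t = 4.5000: CF_t = 39.500000, DF = 0.844175, PV = 33.344902
  t = 5.0000: CF_t = 1039.500000, DF = 0.828434, PV = 861.157629
Price P = sum_t PV_t = 1185.110179
First compute Macaulay numerator sum_t t * PV_t:
  t * PV_t at t = 0.5000: 19.381747
  t * PV_t at t = 1.0000: 38.040720
  t * PV_t at t = 1.5000: 55.997134
  t * PV_t at t = 2.0000: 73.270702
  t * PV_t at t = 2.5000: 89.880646
  t * PV_t at t = 3.0000: 105.845707
  t * PV_t at t = 3.5000: 121.184159
  t * PV_t at t = 4.0000: 135.913819
  t * PV_t at t = 4.5000: 150.052057
  t * PV_t at t = 5.0000: 4305.788147
Macaulay duration D = 5095.354838 / 1185.110179 = 4.299478
Modified duration = D / (1 + y/m) = 4.299478 / (1 + 0.019000) = 4.219311

Answer: Modified duration = 4.2193


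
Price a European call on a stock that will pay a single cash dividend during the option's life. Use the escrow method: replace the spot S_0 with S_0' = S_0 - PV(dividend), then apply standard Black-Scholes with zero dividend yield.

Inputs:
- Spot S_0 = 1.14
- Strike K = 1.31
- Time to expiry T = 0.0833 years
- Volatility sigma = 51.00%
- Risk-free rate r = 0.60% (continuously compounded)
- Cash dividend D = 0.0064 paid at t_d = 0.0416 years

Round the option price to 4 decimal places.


Answer: Price = 0.0155

Derivation:
PV(D) = D * exp(-r * t_d) = 0.0064 * 0.99975043 = 0.00639840
S_0' = S_0 - PV(D) = 1.1400 - 0.00639840 = 1.13360160
d1 = (ln(S_0'/K) + (r + sigma^2/2)*T) / (sigma*sqrt(T)) = -0.90556385
d2 = d1 - sigma*sqrt(T) = -1.05275872
exp(-rT) = 0.99950032
N(d1) = 0.18258338; N(d2) = 0.14622579
C = S_0' * N(d1) - K * exp(-rT) * N(d2) = 1.13360160 * 0.18258338 - 1.3100 * 0.99950032 * 0.14622579 = 0.0155


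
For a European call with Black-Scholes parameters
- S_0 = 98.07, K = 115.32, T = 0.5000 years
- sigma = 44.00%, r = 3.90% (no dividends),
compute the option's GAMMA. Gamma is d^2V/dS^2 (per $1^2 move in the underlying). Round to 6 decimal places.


d1 = -0.3025432325; d2 = -0.6136702162
phi(d1) = 0.3810957066; exp(-qT) = 1.0000000000; exp(-rT) = 0.9806888952
Gamma = exp(-qT) * phi(d1) / (S * sigma * sqrt(T)) = 1.0000000000 * 0.3810957066 / (98.0700 * 0.4400 * 0.7071067812) = 0.012490

Answer: Gamma = 0.012490


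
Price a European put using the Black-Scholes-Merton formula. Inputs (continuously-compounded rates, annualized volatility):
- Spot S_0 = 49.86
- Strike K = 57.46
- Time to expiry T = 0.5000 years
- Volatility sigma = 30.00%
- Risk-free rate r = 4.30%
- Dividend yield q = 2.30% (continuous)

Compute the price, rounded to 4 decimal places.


d1 = (ln(S/K) + (r - q + 0.5*sigma^2) * T) / (sigma * sqrt(T)) = -0.51557501
d2 = d1 - sigma * sqrt(T) = -0.72770704
exp(-rT) = 0.97872948; exp(-qT) = 0.98856587
P = K * exp(-rT) * N(-d2) - S_0 * exp(-qT) * N(-d1)
N(-d1) = 0.69692437; N(-d2) = 0.76660353
P = 57.4600 * 0.97872948 * 0.76660353 - 49.8600 * 0.98856587 * 0.69692437 = 8.7608

Answer: Price = 8.7608


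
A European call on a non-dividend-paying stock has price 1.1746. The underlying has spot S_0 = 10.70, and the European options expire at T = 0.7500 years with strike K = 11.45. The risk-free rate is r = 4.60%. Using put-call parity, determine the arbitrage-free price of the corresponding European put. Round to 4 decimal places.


Answer: Put price = 1.5363

Derivation:
Put-call parity: C - P = S_0 * exp(-qT) - K * exp(-rT).
S_0 * exp(-qT) = 10.7000 * 1.00000000 = 10.70000000
K * exp(-rT) = 11.4500 * 0.96608834 = 11.06171149
P = C - S*exp(-qT) + K*exp(-rT)
P = 1.1746 - 10.70000000 + 11.06171149 = 1.5363


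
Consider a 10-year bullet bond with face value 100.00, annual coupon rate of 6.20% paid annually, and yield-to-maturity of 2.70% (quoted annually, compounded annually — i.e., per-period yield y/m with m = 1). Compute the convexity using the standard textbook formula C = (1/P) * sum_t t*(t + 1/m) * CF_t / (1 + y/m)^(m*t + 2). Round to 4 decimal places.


Answer: Convexity = 77.4818

Derivation:
Coupon per period c = face * coupon_rate / m = 6.200000
Periods per year m = 1; per-period yield y/m = 0.027000
Number of cashflows N = 10
Cashflows (t years, CF_t, discount factor 1/(1+y/m)^(m*t), PV):
  t = 1.0000: CF_t = 6.200000, DF = 0.973710, PV = 6.037001
  t = 2.0000: CF_t = 6.200000, DF = 0.948111, PV = 5.878287
  t = 3.0000: CF_t = 6.200000, DF = 0.923185, PV = 5.723746
  t = 4.0000: CF_t = 6.200000, DF = 0.898914, PV = 5.573268
  t = 5.0000: CF_t = 6.200000, DF = 0.875282, PV = 5.426746
  t = 6.0000: CF_t = 6.200000, DF = 0.852270, PV = 5.284076
  t = 7.0000: CF_t = 6.200000, DF = 0.829864, PV = 5.145156
  t = 8.0000: CF_t = 6.200000, DF = 0.808047, PV = 5.009889
  t = 9.0000: CF_t = 6.200000, DF = 0.786803, PV = 4.878179
  t = 10.0000: CF_t = 106.200000, DF = 0.766118, PV = 81.361712
Price P = sum_t PV_t = 130.318060
Convexity numerator sum_t t*(t + 1/m) * CF_t / (1+y/m)^(m*t + 2):
  t = 1.0000: term = 11.447492
  t = 2.0000: term = 33.439607
  t = 3.0000: term = 65.120949
  t = 4.0000: term = 105.681513
  t = 5.0000: term = 154.354693
  t = 6.0000: term = 210.415356
  t = 7.0000: term = 273.178002
  t = 8.0000: term = 341.994995
  t = 9.0000: term = 416.254862
  t = 10.0000: term = 8485.391385
Convexity = (1/P) * sum = 10097.278853 / 130.318060 = 77.481807


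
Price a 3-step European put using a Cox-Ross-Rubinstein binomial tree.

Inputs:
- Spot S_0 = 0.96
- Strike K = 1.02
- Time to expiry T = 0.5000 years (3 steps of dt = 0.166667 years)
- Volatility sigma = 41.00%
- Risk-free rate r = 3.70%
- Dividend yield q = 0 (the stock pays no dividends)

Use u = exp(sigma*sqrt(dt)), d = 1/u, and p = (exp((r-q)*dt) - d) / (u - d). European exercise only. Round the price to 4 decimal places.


Answer: Price = V(0,0) = 0.1417

Derivation:
dt = T/N = 0.166667
u = exp(sigma*sqrt(dt)) = 1.182206; d = 1/u = 0.845877
p = (exp((r-q)*dt) - d) / (u - d) = 0.476644
Discount per step: exp(-r*dt) = 0.993852
Stock lattice S(k, i) with i counting down-moves:
  k=0: S(0,0) = 0.9600
  k=1: S(1,0) = 1.1349; S(1,1) = 0.8120
  k=2: S(2,0) = 1.3417; S(2,1) = 0.9600; S(2,2) = 0.6869
  k=3: S(3,0) = 1.5862; S(3,1) = 1.1349; S(3,2) = 0.8120; S(3,3) = 0.5810
Terminal payoffs V(N, i) = max(K - S_T, 0):
  V(3,0) = 0.000000; V(3,1) = 0.000000; V(3,2) = 0.207958; V(3,3) = 0.438978
Backward induction: V(k, i) = exp(-r*dt) * [p * V(k+1, i) + (1-p) * V(k+1, i+1)].
  V(2,0) = exp(-r*dt) * [p*0.000000 + (1-p)*0.000000] = 0.000000
  V(2,1) = exp(-r*dt) * [p*0.000000 + (1-p)*0.207958] = 0.108167
  V(2,2) = exp(-r*dt) * [p*0.207958 + (1-p)*0.438978] = 0.326842
  V(1,0) = exp(-r*dt) * [p*0.000000 + (1-p)*0.108167] = 0.056262
  V(1,1) = exp(-r*dt) * [p*0.108167 + (1-p)*0.326842] = 0.221244
  V(0,0) = exp(-r*dt) * [p*0.056262 + (1-p)*0.221244] = 0.141729


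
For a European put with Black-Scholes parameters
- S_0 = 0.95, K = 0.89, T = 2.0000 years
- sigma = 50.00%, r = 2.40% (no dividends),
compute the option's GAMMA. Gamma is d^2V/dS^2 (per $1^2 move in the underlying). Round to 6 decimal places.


d1 = 0.5136996724; d2 = -0.1934071088
phi(d1) = 0.3496291667; exp(-qT) = 1.0000000000; exp(-rT) = 0.9531337871
Gamma = exp(-qT) * phi(d1) / (S * sigma * sqrt(T)) = 1.0000000000 * 0.3496291667 / (0.9500 * 0.5000 * 1.4142135624) = 0.520474

Answer: Gamma = 0.520474


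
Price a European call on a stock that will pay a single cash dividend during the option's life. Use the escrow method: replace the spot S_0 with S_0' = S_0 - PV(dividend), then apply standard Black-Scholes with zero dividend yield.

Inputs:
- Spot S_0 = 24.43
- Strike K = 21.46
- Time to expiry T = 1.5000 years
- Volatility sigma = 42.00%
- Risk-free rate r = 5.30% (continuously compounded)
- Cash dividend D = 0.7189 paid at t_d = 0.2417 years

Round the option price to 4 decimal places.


PV(D) = D * exp(-r * t_d) = 0.7189 * 0.98727160 = 0.70974955
S_0' = S_0 - PV(D) = 24.4300 - 0.70974955 = 23.72025045
d1 = (ln(S_0'/K) + (r + sigma^2/2)*T) / (sigma*sqrt(T)) = 0.60642056
d2 = d1 - sigma*sqrt(T) = 0.09202771
exp(-rT) = 0.92357802
N(d1) = 0.72788224; N(d2) = 0.53666199
C = S_0' * N(d1) - K * exp(-rT) * N(d2) = 23.72025045 * 0.72788224 - 21.4600 * 0.92357802 * 0.53666199 = 6.6289

Answer: Price = 6.6289


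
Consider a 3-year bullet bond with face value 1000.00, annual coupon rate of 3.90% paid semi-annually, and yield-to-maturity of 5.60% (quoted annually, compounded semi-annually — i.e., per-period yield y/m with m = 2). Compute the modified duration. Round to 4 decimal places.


Answer: Modified duration = 2.7783

Derivation:
Coupon per period c = face * coupon_rate / m = 19.500000
Periods per year m = 2; per-period yield y/m = 0.028000
Number of cashflows N = 6
Cashflows (t years, CF_t, discount factor 1/(1+y/m)^(m*t), PV):
  t = 0.5000: CF_t = 19.500000, DF = 0.972763, PV = 18.968872
  t = 1.0000: CF_t = 19.500000, DF = 0.946267, PV = 18.452210
  t = 1.5000: CF_t = 19.500000, DF = 0.920493, PV = 17.949620
  t = 2.0000: CF_t = 19.500000, DF = 0.895422, PV = 17.460720
  t = 2.5000: CF_t = 19.500000, DF = 0.871033, PV = 16.985136
  t = 3.0000: CF_t = 1019.500000, DF = 0.847308, PV = 863.830516
Price P = sum_t PV_t = 953.647074
First compute Macaulay numerator sum_t t * PV_t:
  t * PV_t at t = 0.5000: 9.484436
  t * PV_t at t = 1.0000: 18.452210
  t * PV_t at t = 1.5000: 26.924431
  t * PV_t at t = 2.0000: 34.921440
  t * PV_t at t = 2.5000: 42.462841
  t * PV_t at t = 3.0000: 2591.491549
Macaulay duration D = 2723.736906 / 953.647074 = 2.856127
Modified duration = D / (1 + y/m) = 2.856127 / (1 + 0.028000) = 2.778333


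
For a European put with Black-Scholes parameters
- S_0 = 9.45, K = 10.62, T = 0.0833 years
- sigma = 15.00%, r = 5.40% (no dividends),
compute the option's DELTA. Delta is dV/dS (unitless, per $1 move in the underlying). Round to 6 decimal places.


Answer: Delta = -0.994924

Derivation:
d1 = -2.5706223695; d2 = -2.6139149786
phi(d1) = 0.0146547873; exp(-qT) = 1.0000000000; exp(-rT) = 0.9955119017
N(-d1) = 0.9949242022
Delta = -exp(-qT) * N(-d1) = -1.0000000000 * 0.9949242022 = -0.994924


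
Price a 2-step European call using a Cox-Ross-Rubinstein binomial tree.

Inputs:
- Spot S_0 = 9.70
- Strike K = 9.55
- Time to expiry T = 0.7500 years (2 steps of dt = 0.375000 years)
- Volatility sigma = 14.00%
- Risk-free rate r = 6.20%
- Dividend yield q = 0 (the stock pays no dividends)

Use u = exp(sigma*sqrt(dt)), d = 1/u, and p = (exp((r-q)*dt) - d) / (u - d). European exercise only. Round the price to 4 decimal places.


dt = T/N = 0.375000
u = exp(sigma*sqrt(dt)) = 1.089514; d = 1/u = 0.917840
p = (exp((r-q)*dt) - d) / (u - d) = 0.615598
Discount per step: exp(-r*dt) = 0.977018
Stock lattice S(k, i) with i counting down-moves:
  k=0: S(0,0) = 9.7000
  k=1: S(1,0) = 10.5683; S(1,1) = 8.9030
  k=2: S(2,0) = 11.5143; S(2,1) = 9.7000; S(2,2) = 8.1716
Terminal payoffs V(N, i) = max(S_T - K, 0):
  V(2,0) = 1.964305; V(2,1) = 0.150000; V(2,2) = 0.000000
Backward induction: V(k, i) = exp(-r*dt) * [p * V(k+1, i) + (1-p) * V(k+1, i+1)].
  V(1,0) = exp(-r*dt) * [p*1.964305 + (1-p)*0.150000] = 1.237766
  V(1,1) = exp(-r*dt) * [p*0.150000 + (1-p)*0.000000] = 0.090217
  V(0,0) = exp(-r*dt) * [p*1.237766 + (1-p)*0.090217] = 0.778337

Answer: Price = V(0,0) = 0.7783


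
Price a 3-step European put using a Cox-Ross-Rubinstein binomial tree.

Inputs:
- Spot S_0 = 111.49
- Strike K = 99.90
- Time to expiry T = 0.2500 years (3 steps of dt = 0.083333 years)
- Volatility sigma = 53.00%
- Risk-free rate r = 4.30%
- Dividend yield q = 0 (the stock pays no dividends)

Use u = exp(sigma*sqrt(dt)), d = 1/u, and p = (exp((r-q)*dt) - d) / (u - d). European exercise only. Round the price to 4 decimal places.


dt = T/N = 0.083333
u = exp(sigma*sqrt(dt)) = 1.165322; d = 1/u = 0.858132
p = (exp((r-q)*dt) - d) / (u - d) = 0.473511
Discount per step: exp(-r*dt) = 0.996423
Stock lattice S(k, i) with i counting down-moves:
  k=0: S(0,0) = 111.4900
  k=1: S(1,0) = 129.9218; S(1,1) = 95.6731
  k=2: S(2,0) = 151.4008; S(2,1) = 111.4900; S(2,2) = 82.1001
  k=3: S(3,0) = 176.4307; S(3,1) = 129.9218; S(3,2) = 95.6731; S(3,3) = 70.4527
Terminal payoffs V(N, i) = max(K - S_T, 0):
  V(3,0) = 0.000000; V(3,1) = 0.000000; V(3,2) = 4.226909; V(3,3) = 29.447309
Backward induction: V(k, i) = exp(-r*dt) * [p * V(k+1, i) + (1-p) * V(k+1, i+1)].
  V(2,0) = exp(-r*dt) * [p*0.000000 + (1-p)*0.000000] = 0.000000
  V(2,1) = exp(-r*dt) * [p*0.000000 + (1-p)*4.226909] = 2.217462
  V(2,2) = exp(-r*dt) * [p*4.226909 + (1-p)*29.447309] = 17.442564
  V(1,0) = exp(-r*dt) * [p*0.000000 + (1-p)*2.217462] = 1.163294
  V(1,1) = exp(-r*dt) * [p*2.217462 + (1-p)*17.442564] = 10.196711
  V(0,0) = exp(-r*dt) * [p*1.163294 + (1-p)*10.196711] = 5.898118

Answer: Price = V(0,0) = 5.8981


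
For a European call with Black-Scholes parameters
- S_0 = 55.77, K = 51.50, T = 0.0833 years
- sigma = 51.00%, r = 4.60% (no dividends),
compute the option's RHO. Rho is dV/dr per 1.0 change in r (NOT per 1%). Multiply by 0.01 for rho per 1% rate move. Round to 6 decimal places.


d1 = 0.6407780869; d2 = 0.4935832160
phi(d1) = 0.3249003330; exp(-qT) = 1.0000000000; exp(-rT) = 0.9961755320
N(d2) = 0.6891997217
Rho = K*T*exp(-rT)*N(d2) = 51.5000 * 0.0833 * 0.9961755320 * 0.6891997217 = 2.945325

Answer: Rho = 2.945325


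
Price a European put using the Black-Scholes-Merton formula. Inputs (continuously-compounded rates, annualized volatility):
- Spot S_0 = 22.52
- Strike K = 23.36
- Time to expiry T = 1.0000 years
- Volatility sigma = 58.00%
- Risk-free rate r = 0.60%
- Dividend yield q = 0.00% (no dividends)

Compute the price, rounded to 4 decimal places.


d1 = (ln(S/K) + (r - q + 0.5*sigma^2) * T) / (sigma * sqrt(T)) = 0.23720456
d2 = d1 - sigma * sqrt(T) = -0.34279544
exp(-rT) = 0.99401796; exp(-qT) = 1.00000000
P = K * exp(-rT) * N(-d2) - S_0 * exp(-qT) * N(-d1)
N(-d1) = 0.40624905; N(-d2) = 0.63412382
P = 23.3600 * 0.99401796 * 0.63412382 - 22.5200 * 1.00000000 * 0.40624905 = 5.5758

Answer: Price = 5.5758


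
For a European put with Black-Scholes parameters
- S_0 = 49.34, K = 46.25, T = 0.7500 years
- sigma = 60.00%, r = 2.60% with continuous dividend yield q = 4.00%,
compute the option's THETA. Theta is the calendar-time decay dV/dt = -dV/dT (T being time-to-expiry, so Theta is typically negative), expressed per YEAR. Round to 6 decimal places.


d1 = 0.3640648537; d2 = -0.1555503886
phi(d1) = 0.3733607599; exp(-qT) = 0.9704455335; exp(-rT) = 0.9806888952
Theta = -S*exp(-qT)*phi(d1)*sigma/(2*sqrt(T)) + r*K*exp(-rT)*N(-d2) - q*S*exp(-qT)*N(-d1)
N(-d1) = 0.3579047906; N(-d2) = 0.5618062835; sqrt(T) = 0.8660254038
Term 1 = -49.3400 * 0.9704455335 * 0.3733607599 * 0.6000 / (2 * 0.8660254038) = -6.1928363765
Term 2 = 0.0260 * 46.2500 * 0.9806888952 * 0.5618062835 = 0.6625260131
Term 3 = -0.0400 * 49.3400 * 0.9704455335 * 0.3579047906 = -0.6854847753
Theta = -6.1928363765 + (0.6625260131) + (-0.6854847753) = -6.215795

Answer: Theta = -6.215795


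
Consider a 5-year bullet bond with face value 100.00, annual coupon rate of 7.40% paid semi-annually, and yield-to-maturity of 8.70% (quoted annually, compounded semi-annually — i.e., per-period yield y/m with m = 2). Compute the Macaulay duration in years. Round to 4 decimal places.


Answer: Macaulay duration = 4.2456 years

Derivation:
Coupon per period c = face * coupon_rate / m = 3.700000
Periods per year m = 2; per-period yield y/m = 0.043500
Number of cashflows N = 10
Cashflows (t years, CF_t, discount factor 1/(1+y/m)^(m*t), PV):
  t = 0.5000: CF_t = 3.700000, DF = 0.958313, PV = 3.545759
  t = 1.0000: CF_t = 3.700000, DF = 0.918365, PV = 3.397949
  t = 1.5000: CF_t = 3.700000, DF = 0.880081, PV = 3.256300
  t = 2.0000: CF_t = 3.700000, DF = 0.843393, PV = 3.120555
  t = 2.5000: CF_t = 3.700000, DF = 0.808235, PV = 2.990470
  t = 3.0000: CF_t = 3.700000, DF = 0.774543, PV = 2.865807
  t = 3.5000: CF_t = 3.700000, DF = 0.742254, PV = 2.746342
  t = 4.0000: CF_t = 3.700000, DF = 0.711312, PV = 2.631856
  t = 4.5000: CF_t = 3.700000, DF = 0.681660, PV = 2.522143
  t = 5.0000: CF_t = 103.700000, DF = 0.653244, PV = 67.741408
Price P = sum_t PV_t = 94.818589
Macaulay numerator sum_t t * PV_t:
  t * PV_t at t = 0.5000: 1.772880
  t * PV_t at t = 1.0000: 3.397949
  t * PV_t at t = 1.5000: 4.884449
  t * PV_t at t = 2.0000: 6.241111
  t * PV_t at t = 2.5000: 7.476175
  t * PV_t at t = 3.0000: 8.597422
  t * PV_t at t = 3.5000: 9.612195
  t * PV_t at t = 4.0000: 10.527423
  t * PV_t at t = 4.5000: 11.349642
  t * PV_t at t = 5.0000: 338.707042
Macaulay duration D = (sum_t t * PV_t) / P = 402.566289 / 94.818589 = 4.245647


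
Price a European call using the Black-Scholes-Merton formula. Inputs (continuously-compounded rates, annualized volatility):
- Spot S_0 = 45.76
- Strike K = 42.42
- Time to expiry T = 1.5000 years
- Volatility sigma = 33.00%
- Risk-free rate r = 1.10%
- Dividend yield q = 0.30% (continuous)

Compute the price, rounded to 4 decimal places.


Answer: Price = 9.0651

Derivation:
d1 = (ln(S/K) + (r - q + 0.5*sigma^2) * T) / (sigma * sqrt(T)) = 0.41929672
d2 = d1 - sigma * sqrt(T) = 0.01513091
exp(-rT) = 0.98363538; exp(-qT) = 0.99551011
C = S_0 * exp(-qT) * N(d1) - K * exp(-rT) * N(d2)
N(d1) = 0.66250035; N(d2) = 0.50603613
C = 45.7600 * 0.99551011 * 0.66250035 - 42.4200 * 0.98363538 * 0.50603613 = 9.0651


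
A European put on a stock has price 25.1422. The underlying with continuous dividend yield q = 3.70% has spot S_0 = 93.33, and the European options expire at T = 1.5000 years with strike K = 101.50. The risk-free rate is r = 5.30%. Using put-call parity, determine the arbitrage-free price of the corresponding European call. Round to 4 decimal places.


Put-call parity: C - P = S_0 * exp(-qT) - K * exp(-rT).
S_0 * exp(-qT) = 93.3300 * 0.94601202 = 88.29130217
K * exp(-rT) = 101.5000 * 0.92357802 = 93.74316903
C = P + S*exp(-qT) - K*exp(-rT)
C = 25.1422 + 88.29130217 - 93.74316903 = 19.6903

Answer: Call price = 19.6903


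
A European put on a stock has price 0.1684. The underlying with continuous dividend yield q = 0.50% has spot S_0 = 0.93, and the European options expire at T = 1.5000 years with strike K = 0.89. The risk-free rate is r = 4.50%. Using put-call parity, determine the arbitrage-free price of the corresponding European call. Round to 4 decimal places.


Put-call parity: C - P = S_0 * exp(-qT) - K * exp(-rT).
S_0 * exp(-qT) = 0.9300 * 0.99252805 = 0.92305109
K * exp(-rT) = 0.8900 * 0.93472772 = 0.83190767
C = P + S*exp(-qT) - K*exp(-rT)
C = 0.1684 + 0.92305109 - 0.83190767 = 0.2595

Answer: Call price = 0.2595


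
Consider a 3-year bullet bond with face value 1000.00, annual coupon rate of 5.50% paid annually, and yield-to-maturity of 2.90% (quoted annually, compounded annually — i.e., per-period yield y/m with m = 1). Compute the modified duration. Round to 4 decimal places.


Coupon per period c = face * coupon_rate / m = 55.000000
Periods per year m = 1; per-period yield y/m = 0.029000
Number of cashflows N = 3
Cashflows (t years, CF_t, discount factor 1/(1+y/m)^(m*t), PV):
  t = 1.0000: CF_t = 55.000000, DF = 0.971817, PV = 53.449951
  t = 2.0000: CF_t = 55.000000, DF = 0.944429, PV = 51.943587
  t = 3.0000: CF_t = 1055.000000, DF = 0.917812, PV = 968.291981
Price P = sum_t PV_t = 1073.685520
First compute Macaulay numerator sum_t t * PV_t:
  t * PV_t at t = 1.0000: 53.449951
  t * PV_t at t = 2.0000: 103.887175
  t * PV_t at t = 3.0000: 2904.875944
Macaulay duration D = 3062.213070 / 1073.685520 = 2.852058
Modified duration = D / (1 + y/m) = 2.852058 / (1 + 0.029000) = 2.771679

Answer: Modified duration = 2.7717


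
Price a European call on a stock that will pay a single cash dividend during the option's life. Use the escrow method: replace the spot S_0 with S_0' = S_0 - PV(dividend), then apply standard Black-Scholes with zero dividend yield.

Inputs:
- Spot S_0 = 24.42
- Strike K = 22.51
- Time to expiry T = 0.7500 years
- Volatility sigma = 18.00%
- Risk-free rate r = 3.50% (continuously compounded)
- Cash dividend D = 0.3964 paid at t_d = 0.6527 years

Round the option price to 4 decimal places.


Answer: Price = 2.7199

Derivation:
PV(D) = D * exp(-r * t_d) = 0.3964 * 0.97741446 = 0.38744709
S_0' = S_0 - PV(D) = 24.4200 - 0.38744709 = 24.03255291
d1 = (ln(S_0'/K) + (r + sigma^2/2)*T) / (sigma*sqrt(T)) = 0.66619567
d2 = d1 - sigma*sqrt(T) = 0.51031110
exp(-rT) = 0.97409154
N(d1) = 0.74735698; N(d2) = 0.69508324
C = S_0' * N(d1) - K * exp(-rT) * N(d2) = 24.03255291 * 0.74735698 - 22.5100 * 0.97409154 * 0.69508324 = 2.7199


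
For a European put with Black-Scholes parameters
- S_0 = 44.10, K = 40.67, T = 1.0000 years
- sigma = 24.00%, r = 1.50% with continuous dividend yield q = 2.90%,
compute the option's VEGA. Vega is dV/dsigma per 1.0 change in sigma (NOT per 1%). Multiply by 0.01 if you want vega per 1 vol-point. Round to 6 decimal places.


d1 = 0.3990377606; d2 = 0.1590377606
phi(d1) = 0.3684117427; exp(-qT) = 0.9714164645; exp(-rT) = 0.9851119396
Vega = S * exp(-qT) * phi(d1) * sqrt(T) = 44.1000 * 0.9714164645 * 0.3684117427 * 1.0000000000 = 15.782562

Answer: Vega = 15.782562


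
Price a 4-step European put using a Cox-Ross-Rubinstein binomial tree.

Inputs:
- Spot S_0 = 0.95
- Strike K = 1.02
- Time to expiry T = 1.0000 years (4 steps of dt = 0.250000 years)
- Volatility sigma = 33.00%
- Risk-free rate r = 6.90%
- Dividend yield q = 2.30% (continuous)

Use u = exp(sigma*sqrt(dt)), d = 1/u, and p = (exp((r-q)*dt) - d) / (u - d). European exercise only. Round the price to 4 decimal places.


Answer: Price = V(0,0) = 0.1375

Derivation:
dt = T/N = 0.250000
u = exp(sigma*sqrt(dt)) = 1.179393; d = 1/u = 0.847894
p = (exp((r-q)*dt) - d) / (u - d) = 0.493734
Discount per step: exp(-r*dt) = 0.982898
Stock lattice S(k, i) with i counting down-moves:
  k=0: S(0,0) = 0.9500
  k=1: S(1,0) = 1.1204; S(1,1) = 0.8055
  k=2: S(2,0) = 1.3214; S(2,1) = 0.9500; S(2,2) = 0.6830
  k=3: S(3,0) = 1.5585; S(3,1) = 1.1204; S(3,2) = 0.8055; S(3,3) = 0.5791
  k=4: S(4,0) = 1.8381; S(4,1) = 1.3214; S(4,2) = 0.9500; S(4,3) = 0.6830; S(4,4) = 0.4910
Terminal payoffs V(N, i) = max(K - S_T, 0):
  V(4,0) = 0.000000; V(4,1) = 0.000000; V(4,2) = 0.070000; V(4,3) = 0.337022; V(4,4) = 0.528991
Backward induction: V(k, i) = exp(-r*dt) * [p * V(k+1, i) + (1-p) * V(k+1, i+1)].
  V(3,0) = exp(-r*dt) * [p*0.000000 + (1-p)*0.000000] = 0.000000
  V(3,1) = exp(-r*dt) * [p*0.000000 + (1-p)*0.070000] = 0.034833
  V(3,2) = exp(-r*dt) * [p*0.070000 + (1-p)*0.337022] = 0.201675
  V(3,3) = exp(-r*dt) * [p*0.337022 + (1-p)*0.528991] = 0.426784
  V(2,0) = exp(-r*dt) * [p*0.000000 + (1-p)*0.034833] = 0.017333
  V(2,1) = exp(-r*dt) * [p*0.034833 + (1-p)*0.201675] = 0.117259
  V(2,2) = exp(-r*dt) * [p*0.201675 + (1-p)*0.426784] = 0.310242
  V(1,0) = exp(-r*dt) * [p*0.017333 + (1-p)*0.117259] = 0.066760
  V(1,1) = exp(-r*dt) * [p*0.117259 + (1-p)*0.310242] = 0.211283
  V(0,0) = exp(-r*dt) * [p*0.066760 + (1-p)*0.211283] = 0.137534


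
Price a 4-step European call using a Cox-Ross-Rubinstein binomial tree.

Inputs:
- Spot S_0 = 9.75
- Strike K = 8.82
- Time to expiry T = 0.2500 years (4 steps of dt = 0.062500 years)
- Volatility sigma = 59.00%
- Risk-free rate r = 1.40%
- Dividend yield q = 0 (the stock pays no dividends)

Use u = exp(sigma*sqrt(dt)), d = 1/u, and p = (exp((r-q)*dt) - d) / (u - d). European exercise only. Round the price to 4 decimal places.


Answer: Price = V(0,0) = 1.6785

Derivation:
dt = T/N = 0.062500
u = exp(sigma*sqrt(dt)) = 1.158933; d = 1/u = 0.862862
p = (exp((r-q)*dt) - d) / (u - d) = 0.466148
Discount per step: exp(-r*dt) = 0.999125
Stock lattice S(k, i) with i counting down-moves:
  k=0: S(0,0) = 9.7500
  k=1: S(1,0) = 11.2996; S(1,1) = 8.4129
  k=2: S(2,0) = 13.0955; S(2,1) = 9.7500; S(2,2) = 7.2592
  k=3: S(3,0) = 15.1768; S(3,1) = 11.2996; S(3,2) = 8.4129; S(3,3) = 6.2637
  k=4: S(4,0) = 17.5889; S(4,1) = 13.0955; S(4,2) = 9.7500; S(4,3) = 7.2592; S(4,4) = 5.4047
Terminal payoffs V(N, i) = max(S_T - K, 0):
  V(4,0) = 8.768887; V(4,1) = 4.275482; V(4,2) = 0.930000; V(4,3) = 0.000000; V(4,4) = 0.000000
Backward induction: V(k, i) = exp(-r*dt) * [p * V(k+1, i) + (1-p) * V(k+1, i+1)].
  V(3,0) = exp(-r*dt) * [p*8.768887 + (1-p)*4.275482] = 6.364504
  V(3,1) = exp(-r*dt) * [p*4.275482 + (1-p)*0.930000] = 2.487314
  V(3,2) = exp(-r*dt) * [p*0.930000 + (1-p)*0.000000] = 0.433139
  V(3,3) = exp(-r*dt) * [p*0.000000 + (1-p)*0.000000] = 0.000000
  V(2,0) = exp(-r*dt) * [p*6.364504 + (1-p)*2.487314] = 4.290903
  V(2,1) = exp(-r*dt) * [p*2.487314 + (1-p)*0.433139] = 1.389473
  V(2,2) = exp(-r*dt) * [p*0.433139 + (1-p)*0.000000] = 0.201730
  V(1,0) = exp(-r*dt) * [p*4.290903 + (1-p)*1.389473] = 2.739572
  V(1,1) = exp(-r*dt) * [p*1.389473 + (1-p)*0.201730] = 0.754734
  V(0,0) = exp(-r*dt) * [p*2.739572 + (1-p)*0.754734] = 1.678494


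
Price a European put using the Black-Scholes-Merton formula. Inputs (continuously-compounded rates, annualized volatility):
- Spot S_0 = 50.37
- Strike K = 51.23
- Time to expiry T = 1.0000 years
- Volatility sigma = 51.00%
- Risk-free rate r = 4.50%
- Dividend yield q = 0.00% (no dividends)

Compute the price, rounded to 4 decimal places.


Answer: Price = 9.3157

Derivation:
d1 = (ln(S/K) + (r - q + 0.5*sigma^2) * T) / (sigma * sqrt(T)) = 0.31004012
d2 = d1 - sigma * sqrt(T) = -0.19995988
exp(-rT) = 0.95599748; exp(-qT) = 1.00000000
P = K * exp(-rT) * N(-d2) - S_0 * exp(-qT) * N(-d1)
N(-d1) = 0.37826522; N(-d2) = 0.57924402
P = 51.2300 * 0.95599748 * 0.57924402 - 50.3700 * 1.00000000 * 0.37826522 = 9.3157


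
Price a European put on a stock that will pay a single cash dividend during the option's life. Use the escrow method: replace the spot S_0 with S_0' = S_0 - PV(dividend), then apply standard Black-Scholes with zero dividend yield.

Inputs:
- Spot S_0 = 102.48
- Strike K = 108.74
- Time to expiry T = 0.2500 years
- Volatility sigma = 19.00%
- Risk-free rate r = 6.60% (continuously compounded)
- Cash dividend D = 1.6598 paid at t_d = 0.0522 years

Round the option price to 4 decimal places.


Answer: Price = 7.7396

Derivation:
PV(D) = D * exp(-r * t_d) = 1.6598 * 0.99656073 = 1.65409150
S_0' = S_0 - PV(D) = 102.4800 - 1.65409150 = 100.82590850
d1 = (ln(S_0'/K) + (r + sigma^2/2)*T) / (sigma*sqrt(T)) = -0.57423011
d2 = d1 - sigma*sqrt(T) = -0.66923011
exp(-rT) = 0.98363538
N(-d1) = 0.71709395; N(-d2) = 0.74832565
P = K * exp(-rT) * N(-d2) - S_0' * N(-d1) = 108.7400 * 0.98363538 * 0.74832565 - 100.82590850 * 0.71709395 = 7.7396


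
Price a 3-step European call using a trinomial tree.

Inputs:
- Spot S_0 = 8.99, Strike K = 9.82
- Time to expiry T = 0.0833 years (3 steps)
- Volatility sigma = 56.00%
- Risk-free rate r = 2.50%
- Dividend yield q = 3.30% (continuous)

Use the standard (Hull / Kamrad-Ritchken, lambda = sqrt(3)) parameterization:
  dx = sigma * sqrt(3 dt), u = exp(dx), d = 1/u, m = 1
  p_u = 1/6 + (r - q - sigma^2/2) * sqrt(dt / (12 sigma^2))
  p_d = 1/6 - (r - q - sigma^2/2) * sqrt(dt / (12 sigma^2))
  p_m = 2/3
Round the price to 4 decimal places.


Answer: Price = V(0,0) = 0.2986

Derivation:
dt = T/N = 0.027767; dx = sigma*sqrt(3*dt) = 0.161626
u = exp(dx) = 1.175420; d = 1/u = 0.850760
p_u = 0.152511, p_m = 0.666667, p_d = 0.180823
Discount per step: exp(-r*dt) = 0.999306
Stock lattice S(k, j) with j the centered position index:
  k=0: S(0,+0) = 8.9900
  k=1: S(1,-1) = 7.6483; S(1,+0) = 8.9900; S(1,+1) = 10.5670
  k=2: S(2,-2) = 6.5069; S(2,-1) = 7.6483; S(2,+0) = 8.9900; S(2,+1) = 10.5670; S(2,+2) = 12.4207
  k=3: S(3,-3) = 5.5358; S(3,-2) = 6.5069; S(3,-1) = 7.6483; S(3,+0) = 8.9900; S(3,+1) = 10.5670; S(3,+2) = 12.4207; S(3,+3) = 14.5995
Terminal payoffs V(N, j) = max(S_T - K, 0):
  V(3,-3) = 0.000000; V(3,-2) = 0.000000; V(3,-1) = 0.000000; V(3,+0) = 0.000000; V(3,+1) = 0.747028; V(3,+2) = 2.600699; V(3,+3) = 4.779541
Backward induction: V(k, j) = exp(-r*dt) * [p_u * V(k+1, j+1) + p_m * V(k+1, j) + p_d * V(k+1, j-1)]
  V(2,-2) = exp(-r*dt) * [p_u*0.000000 + p_m*0.000000 + p_d*0.000000] = 0.000000
  V(2,-1) = exp(-r*dt) * [p_u*0.000000 + p_m*0.000000 + p_d*0.000000] = 0.000000
  V(2,+0) = exp(-r*dt) * [p_u*0.747028 + p_m*0.000000 + p_d*0.000000] = 0.113851
  V(2,+1) = exp(-r*dt) * [p_u*2.600699 + p_m*0.747028 + p_d*0.000000] = 0.894032
  V(2,+2) = exp(-r*dt) * [p_u*4.779541 + p_m*2.600699 + p_d*0.747028] = 2.596007
  V(1,-1) = exp(-r*dt) * [p_u*0.113851 + p_m*0.000000 + p_d*0.000000] = 0.017351
  V(1,+0) = exp(-r*dt) * [p_u*0.894032 + p_m*0.113851 + p_d*0.000000] = 0.212103
  V(1,+1) = exp(-r*dt) * [p_u*2.596007 + p_m*0.894032 + p_d*0.113851] = 1.011824
  V(0,+0) = exp(-r*dt) * [p_u*1.011824 + p_m*0.212103 + p_d*0.017351] = 0.298646


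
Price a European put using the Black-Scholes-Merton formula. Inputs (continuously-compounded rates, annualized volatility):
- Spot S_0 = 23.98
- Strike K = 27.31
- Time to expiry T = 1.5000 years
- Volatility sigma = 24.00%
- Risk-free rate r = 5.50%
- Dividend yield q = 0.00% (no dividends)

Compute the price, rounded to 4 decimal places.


d1 = (ln(S/K) + (r - q + 0.5*sigma^2) * T) / (sigma * sqrt(T)) = -0.01474044
d2 = d1 - sigma * sqrt(T) = -0.30867921
exp(-rT) = 0.92081144; exp(-qT) = 1.00000000
P = K * exp(-rT) * N(-d2) - S_0 * exp(-qT) * N(-d1)
N(-d1) = 0.50588037; N(-d2) = 0.62121722
P = 27.3100 * 0.92081144 * 0.62121722 - 23.9800 * 1.00000000 * 0.50588037 = 3.4910

Answer: Price = 3.4910


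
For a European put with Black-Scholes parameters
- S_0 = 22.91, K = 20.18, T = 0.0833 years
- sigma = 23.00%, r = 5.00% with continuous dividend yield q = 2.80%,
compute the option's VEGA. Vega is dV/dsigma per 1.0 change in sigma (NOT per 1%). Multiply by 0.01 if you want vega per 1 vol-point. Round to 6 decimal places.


d1 = 1.9721816970; d2 = 1.9057996964
phi(d1) = 0.0570578932; exp(-qT) = 0.9976703179; exp(-rT) = 0.9958436616
Vega = S * exp(-qT) * phi(d1) * sqrt(T) = 22.9100 * 0.9976703179 * 0.0570578932 * 0.2886173938 = 0.376401

Answer: Vega = 0.376401


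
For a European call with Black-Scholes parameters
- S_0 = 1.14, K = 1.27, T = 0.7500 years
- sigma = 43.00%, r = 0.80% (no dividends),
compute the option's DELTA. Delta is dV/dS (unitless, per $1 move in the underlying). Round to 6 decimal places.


Answer: Delta = 0.465066

Derivation:
d1 = -0.0876797365; d2 = -0.4600706601
phi(d1) = 0.3974117424; exp(-qT) = 1.0000000000; exp(-rT) = 0.9940179641
N(d1) = 0.4650656128
Delta = exp(-qT) * N(d1) = 1.0000000000 * 0.4650656128 = 0.465066


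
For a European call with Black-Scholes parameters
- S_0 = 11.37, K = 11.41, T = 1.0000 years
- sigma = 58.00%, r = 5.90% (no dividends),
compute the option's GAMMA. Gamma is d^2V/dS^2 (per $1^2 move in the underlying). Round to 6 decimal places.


d1 = 0.3856692136; d2 = -0.1943307864
phi(d1) = 0.3703492112; exp(-qT) = 1.0000000000; exp(-rT) = 0.9427067692
Gamma = exp(-qT) * phi(d1) / (S * sigma * sqrt(T)) = 1.0000000000 * 0.3703492112 / (11.3700 * 0.5800 * 1.0000000000) = 0.056159

Answer: Gamma = 0.056159


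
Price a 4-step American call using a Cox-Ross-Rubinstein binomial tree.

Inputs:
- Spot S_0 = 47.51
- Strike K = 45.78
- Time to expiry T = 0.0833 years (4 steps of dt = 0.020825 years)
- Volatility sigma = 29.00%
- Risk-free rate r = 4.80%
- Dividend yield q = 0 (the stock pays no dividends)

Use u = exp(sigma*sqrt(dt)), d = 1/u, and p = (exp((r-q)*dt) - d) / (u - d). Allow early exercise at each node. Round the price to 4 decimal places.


dt = T/N = 0.020825
u = exp(sigma*sqrt(dt)) = 1.042738; d = 1/u = 0.959014
p = (exp((r-q)*dt) - d) / (u - d) = 0.501484
Discount per step: exp(-r*dt) = 0.999001
Stock lattice S(k, i) with i counting down-moves:
  k=0: S(0,0) = 47.5100
  k=1: S(1,0) = 49.5405; S(1,1) = 45.5628
  k=2: S(2,0) = 51.6577; S(2,1) = 47.5100; S(2,2) = 43.6953
  k=3: S(3,0) = 53.8654; S(3,1) = 49.5405; S(3,2) = 45.5628; S(3,3) = 41.9044
  k=4: S(4,0) = 56.1675; S(4,1) = 51.6577; S(4,2) = 47.5100; S(4,3) = 43.6953; S(4,4) = 40.1869
Terminal payoffs V(N, i) = max(S_T - K, 0):
  V(4,0) = 10.387500; V(4,1) = 5.877700; V(4,2) = 1.730000; V(4,3) = 0.000000; V(4,4) = 0.000000
Backward induction: V(k, i) = exp(-r*dt) * [p * V(k+1, i) + (1-p) * V(k+1, i+1)]; then take max(V_cont, immediate exercise) for American.
  V(3,0) = exp(-r*dt) * [p*10.387500 + (1-p)*5.877700] = 8.131162; exercise = 8.085424; V(3,0) = max -> 8.131162
  V(3,1) = exp(-r*dt) * [p*5.877700 + (1-p)*1.730000] = 3.806200; exercise = 3.760461; V(3,1) = max -> 3.806200
  V(3,2) = exp(-r*dt) * [p*1.730000 + (1-p)*0.000000] = 0.866701; exercise = 0.000000; V(3,2) = max -> 0.866701
  V(3,3) = exp(-r*dt) * [p*0.000000 + (1-p)*0.000000] = 0.000000; exercise = 0.000000; V(3,3) = max -> 0.000000
  V(2,0) = exp(-r*dt) * [p*8.131162 + (1-p)*3.806200] = 5.969132; exercise = 5.877700; V(2,0) = max -> 5.969132
  V(2,1) = exp(-r*dt) * [p*3.806200 + (1-p)*0.866701] = 2.338475; exercise = 1.730000; V(2,1) = max -> 2.338475
  V(2,2) = exp(-r*dt) * [p*0.866701 + (1-p)*0.000000] = 0.434203; exercise = 0.000000; V(2,2) = max -> 0.434203
  V(1,0) = exp(-r*dt) * [p*5.969132 + (1-p)*2.338475] = 4.155038; exercise = 3.760461; V(1,0) = max -> 4.155038
  V(1,1) = exp(-r*dt) * [p*2.338475 + (1-p)*0.434203] = 1.387778; exercise = 0.000000; V(1,1) = max -> 1.387778
  V(0,0) = exp(-r*dt) * [p*4.155038 + (1-p)*1.387778] = 2.772743; exercise = 1.730000; V(0,0) = max -> 2.772743

Answer: Price = V(0,0) = 2.7727


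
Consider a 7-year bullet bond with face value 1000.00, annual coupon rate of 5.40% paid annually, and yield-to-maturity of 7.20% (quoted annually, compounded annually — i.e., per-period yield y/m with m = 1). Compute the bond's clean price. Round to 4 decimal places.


Coupon per period c = face * coupon_rate / m = 54.000000
Periods per year m = 1; per-period yield y/m = 0.072000
Number of cashflows N = 7
Cashflows (t years, CF_t, discount factor 1/(1+y/m)^(m*t), PV):
  t = 1.0000: CF_t = 54.000000, DF = 0.932836, PV = 50.373134
  t = 2.0000: CF_t = 54.000000, DF = 0.870183, PV = 46.989864
  t = 3.0000: CF_t = 54.000000, DF = 0.811738, PV = 43.833828
  t = 4.0000: CF_t = 54.000000, DF = 0.757218, PV = 40.889765
  t = 5.0000: CF_t = 54.000000, DF = 0.706360, PV = 38.143438
  t = 6.0000: CF_t = 54.000000, DF = 0.658918, PV = 35.581565
  t = 7.0000: CF_t = 1054.000000, DF = 0.614662, PV = 647.853954
Price P = sum_t PV_t = 903.665549

Answer: Price = 903.6655


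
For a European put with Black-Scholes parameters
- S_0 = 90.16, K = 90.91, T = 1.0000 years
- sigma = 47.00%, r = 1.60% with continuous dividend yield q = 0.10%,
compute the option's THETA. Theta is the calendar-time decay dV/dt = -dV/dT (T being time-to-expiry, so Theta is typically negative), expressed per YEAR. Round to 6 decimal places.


d1 = 0.2492890715; d2 = -0.2207109285
phi(d1) = 0.3867367485; exp(-qT) = 0.9990004998; exp(-rT) = 0.9841273201
Theta = -S*exp(-qT)*phi(d1)*sigma/(2*sqrt(T)) + r*K*exp(-rT)*N(-d2) - q*S*exp(-qT)*N(-d1)
N(-d1) = 0.4015685921; N(-d2) = 0.5873412392; sqrt(T) = 1.0000000000
Term 1 = -90.1600 * 0.9990004998 * 0.3867367485 * 0.4700 / (2 * 1.0000000000) = -8.1858336044
Term 2 = 0.0160 * 90.9100 * 0.9841273201 * 0.5873412392 = 0.8407626762
Term 3 = -0.0010 * 90.1600 * 0.9990004998 * 0.4015685921 = -0.0361692369
Theta = -8.1858336044 + (0.8407626762) + (-0.0361692369) = -7.381240

Answer: Theta = -7.381240


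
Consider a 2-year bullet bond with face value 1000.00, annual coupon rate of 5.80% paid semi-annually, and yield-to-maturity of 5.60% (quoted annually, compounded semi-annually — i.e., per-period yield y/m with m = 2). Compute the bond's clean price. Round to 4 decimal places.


Answer: Price = 1003.7349

Derivation:
Coupon per period c = face * coupon_rate / m = 29.000000
Periods per year m = 2; per-period yield y/m = 0.028000
Number of cashflows N = 4
Cashflows (t years, CF_t, discount factor 1/(1+y/m)^(m*t), PV):
  t = 0.5000: CF_t = 29.000000, DF = 0.972763, PV = 28.210117
  t = 1.0000: CF_t = 29.000000, DF = 0.946267, PV = 27.441748
  t = 1.5000: CF_t = 29.000000, DF = 0.920493, PV = 26.694307
  t = 2.0000: CF_t = 1029.000000, DF = 0.895422, PV = 921.388773
Price P = sum_t PV_t = 1003.734945


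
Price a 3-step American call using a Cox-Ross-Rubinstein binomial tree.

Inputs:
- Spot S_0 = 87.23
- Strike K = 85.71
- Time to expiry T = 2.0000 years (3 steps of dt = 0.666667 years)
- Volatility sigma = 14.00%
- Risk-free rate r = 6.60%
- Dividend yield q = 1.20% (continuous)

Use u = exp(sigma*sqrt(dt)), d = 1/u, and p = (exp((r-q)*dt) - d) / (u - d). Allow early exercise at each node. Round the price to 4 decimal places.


Answer: Price = V(0,0) = 12.8765

Derivation:
dt = T/N = 0.666667
u = exp(sigma*sqrt(dt)) = 1.121099; d = 1/u = 0.891982
p = (exp((r-q)*dt) - d) / (u - d) = 0.631441
Discount per step: exp(-r*dt) = 0.956954
Stock lattice S(k, i) with i counting down-moves:
  k=0: S(0,0) = 87.2300
  k=1: S(1,0) = 97.7935; S(1,1) = 77.8076
  k=2: S(2,0) = 109.6362; S(2,1) = 87.2300; S(2,2) = 69.4029
  k=3: S(3,0) = 122.9130; S(3,1) = 97.7935; S(3,2) = 77.8076; S(3,3) = 61.9062
Terminal payoffs V(N, i) = max(S_T - K, 0):
  V(3,0) = 37.203010; V(3,1) = 12.083472; V(3,2) = 0.000000; V(3,3) = 0.000000
Backward induction: V(k, i) = exp(-r*dt) * [p * V(k+1, i) + (1-p) * V(k+1, i+1)]; then take max(V_cont, immediate exercise) for American.
  V(2,0) = exp(-r*dt) * [p*37.203010 + (1-p)*12.083472] = 26.742057; exercise = 23.926171; V(2,0) = max -> 26.742057
  V(2,1) = exp(-r*dt) * [p*12.083472 + (1-p)*0.000000] = 7.301558; exercise = 1.520000; V(2,1) = max -> 7.301558
  V(2,2) = exp(-r*dt) * [p*0.000000 + (1-p)*0.000000] = 0.000000; exercise = 0.000000; V(2,2) = max -> 0.000000
  V(1,0) = exp(-r*dt) * [p*26.742057 + (1-p)*7.301558] = 18.734370; exercise = 12.083472; V(1,0) = max -> 18.734370
  V(1,1) = exp(-r*dt) * [p*7.301558 + (1-p)*0.000000] = 4.412039; exercise = 0.000000; V(1,1) = max -> 4.412039
  V(0,0) = exp(-r*dt) * [p*18.734370 + (1-p)*4.412039] = 12.876529; exercise = 1.520000; V(0,0) = max -> 12.876529
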